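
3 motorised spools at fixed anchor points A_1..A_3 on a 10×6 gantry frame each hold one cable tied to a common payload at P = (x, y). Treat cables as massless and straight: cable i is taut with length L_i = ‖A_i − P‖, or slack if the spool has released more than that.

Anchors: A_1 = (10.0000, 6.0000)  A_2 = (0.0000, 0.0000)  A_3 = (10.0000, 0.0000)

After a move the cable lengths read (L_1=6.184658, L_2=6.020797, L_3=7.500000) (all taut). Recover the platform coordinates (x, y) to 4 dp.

(4.0000, 4.5000)

expand ‖A_i−P‖²=L_i² and subtract eq 1 (k_i ≔ ‖A_i‖²−L_i²)
k_1 = 100.0000+36.0000−38.2500 = 97.7500
eq1−eq2 → [20.0000  12.0000]·P = 134.0000
eq1−eq3 → [0.0000  12.0000]·P = 54.0000
2×2 solve → P = (4.0000, 4.5000)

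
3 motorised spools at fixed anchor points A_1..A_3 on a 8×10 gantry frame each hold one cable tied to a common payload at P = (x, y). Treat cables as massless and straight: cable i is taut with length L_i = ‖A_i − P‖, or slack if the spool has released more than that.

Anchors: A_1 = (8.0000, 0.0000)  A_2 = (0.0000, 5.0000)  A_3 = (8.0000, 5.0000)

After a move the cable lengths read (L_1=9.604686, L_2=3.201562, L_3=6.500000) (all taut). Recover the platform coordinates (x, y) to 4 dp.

(2.0000, 7.5000)

circle eqns → linear via eq_j − eq_1; set k_j = A_j·A_j − L_j²
k_1 = 64.0000+0.0000−92.2500 = -28.2500
16.0000·x − 10.0000·y = k_1−k_2 = -43.0000
0.0000·x − 10.0000·y = k_1−k_3 = -75.0000
solve first two rows → x=2.0000, y=7.5000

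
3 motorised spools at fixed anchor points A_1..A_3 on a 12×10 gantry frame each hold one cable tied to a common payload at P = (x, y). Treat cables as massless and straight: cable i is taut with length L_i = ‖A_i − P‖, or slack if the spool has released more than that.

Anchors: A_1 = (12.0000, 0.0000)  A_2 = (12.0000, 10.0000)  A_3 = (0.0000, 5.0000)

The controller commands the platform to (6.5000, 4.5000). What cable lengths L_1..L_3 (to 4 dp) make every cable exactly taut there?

(7.1063, 7.7782, 6.5192)

L_1 = √((12.0000−6.5000)² + (0.0000−4.5000)²) = 7.1063
L_2 = √((12.0000−6.5000)² + (10.0000−4.5000)²) = 7.7782
L_3 = √((0.0000−6.5000)² + (5.0000−4.5000)²) = 6.5192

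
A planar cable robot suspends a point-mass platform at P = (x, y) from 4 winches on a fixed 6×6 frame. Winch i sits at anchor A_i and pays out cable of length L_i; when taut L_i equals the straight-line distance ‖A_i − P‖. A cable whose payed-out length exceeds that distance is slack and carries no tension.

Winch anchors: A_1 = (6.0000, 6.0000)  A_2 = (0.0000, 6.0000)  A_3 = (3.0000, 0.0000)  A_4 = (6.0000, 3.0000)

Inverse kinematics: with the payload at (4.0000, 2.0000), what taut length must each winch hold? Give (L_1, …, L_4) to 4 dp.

(4.4721, 5.6569, 2.2361, 2.2361)

L_1 = √((6.0000−4.0000)² + (6.0000−2.0000)²) = 4.4721
L_2 = √((0.0000−4.0000)² + (6.0000−2.0000)²) = 5.6569
L_3 = √((3.0000−4.0000)² + (0.0000−2.0000)²) = 2.2361
L_4 = √((6.0000−4.0000)² + (3.0000−2.0000)²) = 2.2361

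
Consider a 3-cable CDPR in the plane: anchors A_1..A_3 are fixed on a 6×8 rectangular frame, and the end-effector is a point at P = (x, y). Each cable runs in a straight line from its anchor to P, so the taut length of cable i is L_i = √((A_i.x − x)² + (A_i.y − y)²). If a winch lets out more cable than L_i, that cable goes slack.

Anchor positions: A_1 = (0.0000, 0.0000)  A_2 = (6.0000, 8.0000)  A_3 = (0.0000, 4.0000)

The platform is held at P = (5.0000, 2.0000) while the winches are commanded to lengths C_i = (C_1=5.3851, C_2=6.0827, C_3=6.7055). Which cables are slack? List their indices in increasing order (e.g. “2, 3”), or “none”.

3

cable 1: √((-5.0000)²+(-2.0000)²)=5.3852, C_1=5.3851: taut
cable 2: √((1.0000)²+(6.0000)²)=6.0828, C_2=6.0827: taut
cable 3: √((-5.0000)²+(2.0000)²)=5.3852, C_3=6.7055: slack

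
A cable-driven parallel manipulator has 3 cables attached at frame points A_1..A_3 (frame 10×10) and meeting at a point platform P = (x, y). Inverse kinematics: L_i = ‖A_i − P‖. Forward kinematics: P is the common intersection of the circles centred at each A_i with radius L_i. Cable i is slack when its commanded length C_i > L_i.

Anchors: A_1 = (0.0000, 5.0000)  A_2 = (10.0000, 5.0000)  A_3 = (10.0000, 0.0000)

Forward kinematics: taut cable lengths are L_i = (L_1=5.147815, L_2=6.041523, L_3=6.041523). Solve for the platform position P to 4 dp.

(4.5000, 2.5000)

expand ‖A_i−P‖²=L_i² and subtract eq 1 (q_i ≔ ‖A_i‖²−L_i²)
q_1 = 0.0000+25.0000−26.5000 = -1.5000
eq1−eq2 → [-20.0000  0.0000]·P = -90.0000
eq1−eq3 → [-20.0000  10.0000]·P = -65.0000
2×2 solve → P = (4.5000, 2.5000)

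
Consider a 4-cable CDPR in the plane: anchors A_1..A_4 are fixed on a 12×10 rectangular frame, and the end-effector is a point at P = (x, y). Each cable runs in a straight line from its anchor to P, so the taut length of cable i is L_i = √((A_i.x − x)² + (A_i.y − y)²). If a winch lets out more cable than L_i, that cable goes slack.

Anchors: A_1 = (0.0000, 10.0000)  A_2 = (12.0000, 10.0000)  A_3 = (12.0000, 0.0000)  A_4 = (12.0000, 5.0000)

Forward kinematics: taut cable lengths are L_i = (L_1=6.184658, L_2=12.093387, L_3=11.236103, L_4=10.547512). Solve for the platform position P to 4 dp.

expand ‖A_i−P‖²=L_i² and subtract eq 1 (c_i ≔ ‖A_i‖²−L_i²)
c_1 = 0.0000+100.0000−38.2500 = 61.7500
eq1−eq2 → [-24.0000  0.0000]·P = -36.0000
eq1−eq3 → [-24.0000  20.0000]·P = 44.0000
eq1−eq4 → [-24.0000  10.0000]·P = 4.0000
2×2 solve → P = (1.5000, 4.0000)
check cable 4: ‖A_4−P‖² = 111.2500 ≈ L_4² = 111.2500 ✓

(1.5000, 4.0000)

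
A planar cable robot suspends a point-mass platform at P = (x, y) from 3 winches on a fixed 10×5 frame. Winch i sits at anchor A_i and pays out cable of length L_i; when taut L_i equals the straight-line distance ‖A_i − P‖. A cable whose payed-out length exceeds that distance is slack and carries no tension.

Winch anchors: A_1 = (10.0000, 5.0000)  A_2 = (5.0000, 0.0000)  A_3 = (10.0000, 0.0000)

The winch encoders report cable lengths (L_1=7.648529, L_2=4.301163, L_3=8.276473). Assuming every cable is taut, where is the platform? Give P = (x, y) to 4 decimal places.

(2.5000, 3.5000)

expand ‖A_i−P‖²=L_i² and subtract eq 1 (c_i ≔ ‖A_i‖²−L_i²)
c_1 = 100.0000+25.0000−58.5000 = 66.5000
eq1−eq2 → [10.0000  10.0000]·P = 60.0000
eq1−eq3 → [0.0000  10.0000]·P = 35.0000
2×2 solve → P = (2.5000, 3.5000)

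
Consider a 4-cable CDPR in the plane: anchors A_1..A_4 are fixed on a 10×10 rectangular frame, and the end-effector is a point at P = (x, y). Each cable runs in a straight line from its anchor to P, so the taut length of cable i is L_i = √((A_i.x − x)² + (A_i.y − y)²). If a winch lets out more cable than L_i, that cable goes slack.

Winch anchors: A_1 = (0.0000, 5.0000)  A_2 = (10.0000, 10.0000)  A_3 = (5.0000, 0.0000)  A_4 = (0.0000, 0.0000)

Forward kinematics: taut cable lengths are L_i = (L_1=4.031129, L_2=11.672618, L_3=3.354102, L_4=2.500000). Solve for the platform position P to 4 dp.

circle eqns → linear via eq_j − eq_1; set q_j = A_j·A_j − L_j²
q_1 = 0.0000+25.0000−16.2500 = 8.7500
-20.0000·x − 10.0000·y = q_1−q_2 = -55.0000
-10.0000·x + 10.0000·y = q_1−q_3 = -5.0000
0.0000·x + 10.0000·y = q_1−q_4 = 15.0000
solve first two rows → x=2.0000, y=1.5000
check cable 4: ‖A_4−P‖² = 6.2500 ≈ L_4² = 6.2500 ✓

(2.0000, 1.5000)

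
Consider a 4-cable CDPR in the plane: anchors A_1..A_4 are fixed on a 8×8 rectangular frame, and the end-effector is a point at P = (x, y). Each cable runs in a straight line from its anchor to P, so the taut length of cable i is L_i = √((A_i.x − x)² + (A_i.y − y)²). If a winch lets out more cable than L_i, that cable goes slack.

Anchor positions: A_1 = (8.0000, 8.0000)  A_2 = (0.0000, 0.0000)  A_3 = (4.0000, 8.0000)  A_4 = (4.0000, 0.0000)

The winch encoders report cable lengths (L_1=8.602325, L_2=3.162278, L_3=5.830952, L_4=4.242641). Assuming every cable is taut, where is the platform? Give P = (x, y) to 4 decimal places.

circle eqns → linear via eq_j − eq_1; set q_j = A_j·A_j − L_j²
q_1 = 64.0000+64.0000−74.0000 = 54.0000
16.0000·x + 16.0000·y = q_1−q_2 = 64.0000
8.0000·x + 0.0000·y = q_1−q_3 = 8.0000
8.0000·x + 16.0000·y = q_1−q_4 = 56.0000
solve first two rows → x=1.0000, y=3.0000
check cable 4: ‖A_4−P‖² = 18.0000 ≈ L_4² = 18.0000 ✓

(1.0000, 3.0000)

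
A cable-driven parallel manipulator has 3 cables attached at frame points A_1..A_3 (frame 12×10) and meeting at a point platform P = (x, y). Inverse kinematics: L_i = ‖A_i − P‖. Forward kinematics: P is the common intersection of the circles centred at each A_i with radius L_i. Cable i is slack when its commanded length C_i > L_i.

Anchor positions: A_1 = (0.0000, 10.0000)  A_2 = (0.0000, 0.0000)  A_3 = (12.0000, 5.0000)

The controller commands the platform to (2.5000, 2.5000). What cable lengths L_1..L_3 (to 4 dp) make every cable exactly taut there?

L_1: Δ = A_1−P = (-2.5000, 7.5000) → ‖Δ‖ = √62.5000 = 7.9057
L_2: Δ = A_2−P = (-2.5000, -2.5000) → ‖Δ‖ = √12.5000 = 3.5355
L_3: Δ = A_3−P = (9.5000, 2.5000) → ‖Δ‖ = √96.5000 = 9.8234

(7.9057, 3.5355, 9.8234)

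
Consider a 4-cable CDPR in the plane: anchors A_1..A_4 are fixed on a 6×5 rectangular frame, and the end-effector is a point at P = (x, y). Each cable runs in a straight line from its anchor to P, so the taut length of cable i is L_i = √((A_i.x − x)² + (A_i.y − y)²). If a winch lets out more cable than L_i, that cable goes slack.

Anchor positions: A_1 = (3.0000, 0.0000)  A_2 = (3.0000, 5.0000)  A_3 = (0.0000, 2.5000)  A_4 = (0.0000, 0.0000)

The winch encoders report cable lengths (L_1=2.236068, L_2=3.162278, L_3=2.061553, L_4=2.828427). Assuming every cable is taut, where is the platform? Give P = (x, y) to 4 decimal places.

expand ‖A_i−P‖²=L_i² and subtract eq 1 (q_i ≔ ‖A_i‖²−L_i²)
q_1 = 9.0000+0.0000−5.0000 = 4.0000
eq1−eq2 → [0.0000  -10.0000]·P = -20.0000
eq1−eq3 → [6.0000  -5.0000]·P = 2.0000
eq1−eq4 → [6.0000  0.0000]·P = 12.0000
2×2 solve → P = (2.0000, 2.0000)
check cable 4: ‖A_4−P‖² = 8.0000 ≈ L_4² = 8.0000 ✓

(2.0000, 2.0000)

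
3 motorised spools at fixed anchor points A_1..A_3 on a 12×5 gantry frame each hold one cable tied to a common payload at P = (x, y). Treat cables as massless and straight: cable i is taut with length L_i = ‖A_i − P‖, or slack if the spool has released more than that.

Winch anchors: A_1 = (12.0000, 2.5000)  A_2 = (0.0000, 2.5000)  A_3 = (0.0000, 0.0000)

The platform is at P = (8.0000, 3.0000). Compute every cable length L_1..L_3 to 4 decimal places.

cable 1: Δx=4.0000, Δy=-0.5000; L_1 = √(Δx²+Δy²) = 4.0311
cable 2: Δx=-8.0000, Δy=-0.5000; L_2 = √(Δx²+Δy²) = 8.0156
cable 3: Δx=-8.0000, Δy=-3.0000; L_3 = √(Δx²+Δy²) = 8.5440

(4.0311, 8.0156, 8.5440)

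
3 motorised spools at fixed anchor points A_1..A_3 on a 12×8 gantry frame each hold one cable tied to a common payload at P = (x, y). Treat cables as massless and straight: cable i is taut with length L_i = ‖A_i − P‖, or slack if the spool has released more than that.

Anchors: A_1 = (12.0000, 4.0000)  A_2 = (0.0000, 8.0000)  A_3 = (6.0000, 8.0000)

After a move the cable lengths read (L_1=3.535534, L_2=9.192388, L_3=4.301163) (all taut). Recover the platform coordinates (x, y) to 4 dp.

(8.5000, 4.5000)

each cable: (A_i−P)·(A_i−P) = L_i²; let q_i = ‖A_i‖²−L_i²
q_1 = 144.0000+16.0000−12.5000 = 147.5000
row 1: 24.0000x − 8.0000y = 168.0000  (q_2=-20.5000)
row 2: 12.0000x − 8.0000y = 66.0000  (q_3=81.5000)
Cramer on rows 1–2 → x = 8.5000, y = 4.5000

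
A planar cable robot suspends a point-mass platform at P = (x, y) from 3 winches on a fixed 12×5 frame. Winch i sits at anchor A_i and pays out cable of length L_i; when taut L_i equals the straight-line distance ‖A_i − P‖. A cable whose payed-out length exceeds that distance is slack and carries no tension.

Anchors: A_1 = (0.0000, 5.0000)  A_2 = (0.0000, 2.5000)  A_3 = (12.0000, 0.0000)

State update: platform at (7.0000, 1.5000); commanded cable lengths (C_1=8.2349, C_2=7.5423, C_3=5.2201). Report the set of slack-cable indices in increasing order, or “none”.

1, 2

cable 1: L_1 = ‖A_1−P‖ = 7.8262;  C_1 = 8.2349 → slack
cable 2: L_2 = ‖A_2−P‖ = 7.0711;  C_2 = 7.5423 → slack
cable 3: L_3 = ‖A_3−P‖ = 5.2202;  C_3 = 5.2201 → taut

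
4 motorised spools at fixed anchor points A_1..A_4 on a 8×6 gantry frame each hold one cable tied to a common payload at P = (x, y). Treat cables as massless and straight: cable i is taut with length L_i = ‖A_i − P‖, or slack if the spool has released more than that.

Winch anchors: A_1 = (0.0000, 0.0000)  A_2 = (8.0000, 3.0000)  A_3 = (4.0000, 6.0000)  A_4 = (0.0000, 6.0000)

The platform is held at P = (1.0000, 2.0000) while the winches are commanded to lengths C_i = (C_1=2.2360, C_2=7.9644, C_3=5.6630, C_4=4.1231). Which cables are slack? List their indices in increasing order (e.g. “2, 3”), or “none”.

2, 3

cable 1: √((-1.0000)²+(-2.0000)²)=2.2361, C_1=2.2360: taut
cable 2: √((7.0000)²+(1.0000)²)=7.0711, C_2=7.9644: slack
cable 3: √((3.0000)²+(4.0000)²)=5.0000, C_3=5.6630: slack
cable 4: √((-1.0000)²+(4.0000)²)=4.1231, C_4=4.1231: taut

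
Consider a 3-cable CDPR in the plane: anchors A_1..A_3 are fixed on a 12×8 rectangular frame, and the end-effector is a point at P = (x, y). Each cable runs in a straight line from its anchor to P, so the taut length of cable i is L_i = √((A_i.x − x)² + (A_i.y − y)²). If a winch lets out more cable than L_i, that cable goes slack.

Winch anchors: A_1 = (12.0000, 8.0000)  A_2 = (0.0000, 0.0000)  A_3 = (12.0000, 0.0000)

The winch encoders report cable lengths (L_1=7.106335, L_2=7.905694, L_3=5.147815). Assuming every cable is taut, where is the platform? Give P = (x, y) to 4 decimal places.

(7.5000, 2.5000)

expand ‖A_i−P‖²=L_i² and subtract eq 1 (c_i ≔ ‖A_i‖²−L_i²)
c_1 = 144.0000+64.0000−50.5000 = 157.5000
eq1−eq2 → [24.0000  16.0000]·P = 220.0000
eq1−eq3 → [0.0000  16.0000]·P = 40.0000
2×2 solve → P = (7.5000, 2.5000)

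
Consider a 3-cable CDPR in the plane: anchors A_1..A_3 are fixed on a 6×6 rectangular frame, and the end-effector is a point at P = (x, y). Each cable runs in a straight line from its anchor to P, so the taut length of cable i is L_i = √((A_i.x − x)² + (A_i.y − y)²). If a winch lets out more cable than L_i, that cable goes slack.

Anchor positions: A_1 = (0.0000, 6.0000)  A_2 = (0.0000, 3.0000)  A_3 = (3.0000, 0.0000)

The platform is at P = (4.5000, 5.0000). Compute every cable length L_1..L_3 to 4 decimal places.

cable 1: Δx=-4.5000, Δy=1.0000; L_1 = √(Δx²+Δy²) = 4.6098
cable 2: Δx=-4.5000, Δy=-2.0000; L_2 = √(Δx²+Δy²) = 4.9244
cable 3: Δx=-1.5000, Δy=-5.0000; L_3 = √(Δx²+Δy²) = 5.2202

(4.6098, 4.9244, 5.2202)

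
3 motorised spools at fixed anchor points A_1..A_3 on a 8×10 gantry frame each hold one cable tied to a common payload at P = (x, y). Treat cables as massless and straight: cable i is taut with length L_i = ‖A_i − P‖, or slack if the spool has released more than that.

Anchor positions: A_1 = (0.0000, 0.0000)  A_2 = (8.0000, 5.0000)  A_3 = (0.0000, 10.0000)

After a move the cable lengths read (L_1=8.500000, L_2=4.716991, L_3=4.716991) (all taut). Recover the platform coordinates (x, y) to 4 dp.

(4.0000, 7.5000)

each cable: (A_i−P)·(A_i−P) = L_i²; let k_i = ‖A_i‖²−L_i²
k_1 = 0.0000+0.0000−72.2500 = -72.2500
row 1: -16.0000x − 10.0000y = -139.0000  (k_2=66.7500)
row 2: 0.0000x − 20.0000y = -150.0000  (k_3=77.7500)
Cramer on rows 1–2 → x = 4.0000, y = 7.5000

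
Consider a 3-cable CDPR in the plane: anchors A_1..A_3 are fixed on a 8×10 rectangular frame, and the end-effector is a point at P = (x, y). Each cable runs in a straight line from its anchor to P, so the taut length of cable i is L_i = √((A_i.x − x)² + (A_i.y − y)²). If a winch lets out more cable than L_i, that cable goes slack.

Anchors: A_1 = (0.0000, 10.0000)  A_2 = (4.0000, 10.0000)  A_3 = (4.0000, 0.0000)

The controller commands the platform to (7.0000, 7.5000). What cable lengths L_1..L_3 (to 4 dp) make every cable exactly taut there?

cable 1: Δx=-7.0000, Δy=2.5000; L_1 = √(Δx²+Δy²) = 7.4330
cable 2: Δx=-3.0000, Δy=2.5000; L_2 = √(Δx²+Δy²) = 3.9051
cable 3: Δx=-3.0000, Δy=-7.5000; L_3 = √(Δx²+Δy²) = 8.0777

(7.4330, 3.9051, 8.0777)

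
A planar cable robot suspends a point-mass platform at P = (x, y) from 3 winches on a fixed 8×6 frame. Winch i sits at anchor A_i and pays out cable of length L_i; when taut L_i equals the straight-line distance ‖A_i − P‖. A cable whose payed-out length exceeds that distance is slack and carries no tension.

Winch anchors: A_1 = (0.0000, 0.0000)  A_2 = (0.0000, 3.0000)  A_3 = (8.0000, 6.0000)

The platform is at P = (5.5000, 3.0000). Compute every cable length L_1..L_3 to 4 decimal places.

cable 1: Δx=-5.5000, Δy=-3.0000; L_1 = √(Δx²+Δy²) = 6.2650
cable 2: Δx=-5.5000, Δy=0.0000; L_2 = √(Δx²+Δy²) = 5.5000
cable 3: Δx=2.5000, Δy=3.0000; L_3 = √(Δx²+Δy²) = 3.9051

(6.2650, 5.5000, 3.9051)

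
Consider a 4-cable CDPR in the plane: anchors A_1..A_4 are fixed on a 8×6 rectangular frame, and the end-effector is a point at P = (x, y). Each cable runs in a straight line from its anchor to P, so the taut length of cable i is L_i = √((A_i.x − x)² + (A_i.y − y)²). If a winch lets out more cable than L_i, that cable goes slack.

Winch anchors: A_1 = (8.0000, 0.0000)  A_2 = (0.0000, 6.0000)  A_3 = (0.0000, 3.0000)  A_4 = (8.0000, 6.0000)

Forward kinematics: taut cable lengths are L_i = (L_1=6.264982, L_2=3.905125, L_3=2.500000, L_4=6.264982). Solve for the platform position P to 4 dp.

each cable: (A_i−P)·(A_i−P) = L_i²; let k_i = ‖A_i‖²−L_i²
k_1 = 64.0000+0.0000−39.2500 = 24.7500
row 1: 16.0000x − 12.0000y = 4.0000  (k_2=20.7500)
row 2: 16.0000x − 6.0000y = 22.0000  (k_3=2.7500)
row 3: 0.0000x − 12.0000y = -36.0000  (k_4=60.7500)
Cramer on rows 1–2 → x = 2.5000, y = 3.0000
check cable 4: ‖A_4−P‖² = 39.2500 ≈ L_4² = 39.2500 ✓

(2.5000, 3.0000)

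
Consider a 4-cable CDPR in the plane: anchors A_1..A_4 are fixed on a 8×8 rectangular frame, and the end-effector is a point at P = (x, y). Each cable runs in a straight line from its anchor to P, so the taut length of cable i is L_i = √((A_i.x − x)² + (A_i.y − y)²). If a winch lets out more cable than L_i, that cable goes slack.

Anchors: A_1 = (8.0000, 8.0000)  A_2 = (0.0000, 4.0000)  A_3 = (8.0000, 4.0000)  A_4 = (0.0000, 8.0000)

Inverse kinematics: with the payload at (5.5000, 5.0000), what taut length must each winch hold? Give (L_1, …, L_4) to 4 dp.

cable 1: Δx=2.5000, Δy=3.0000; L_1 = √(Δx²+Δy²) = 3.9051
cable 2: Δx=-5.5000, Δy=-1.0000; L_2 = √(Δx²+Δy²) = 5.5902
cable 3: Δx=2.5000, Δy=-1.0000; L_3 = √(Δx²+Δy²) = 2.6926
cable 4: Δx=-5.5000, Δy=3.0000; L_4 = √(Δx²+Δy²) = 6.2650

(3.9051, 5.5902, 2.6926, 6.2650)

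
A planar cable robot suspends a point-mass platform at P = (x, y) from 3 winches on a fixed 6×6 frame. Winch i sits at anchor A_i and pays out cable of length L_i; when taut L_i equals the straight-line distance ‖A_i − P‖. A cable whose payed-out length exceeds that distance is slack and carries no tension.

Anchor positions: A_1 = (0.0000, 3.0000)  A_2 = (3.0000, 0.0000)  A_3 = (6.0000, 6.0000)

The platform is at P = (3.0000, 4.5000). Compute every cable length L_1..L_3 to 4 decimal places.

L_1 = √((0.0000−3.0000)² + (3.0000−4.5000)²) = 3.3541
L_2 = √((3.0000−3.0000)² + (0.0000−4.5000)²) = 4.5000
L_3 = √((6.0000−3.0000)² + (6.0000−4.5000)²) = 3.3541

(3.3541, 4.5000, 3.3541)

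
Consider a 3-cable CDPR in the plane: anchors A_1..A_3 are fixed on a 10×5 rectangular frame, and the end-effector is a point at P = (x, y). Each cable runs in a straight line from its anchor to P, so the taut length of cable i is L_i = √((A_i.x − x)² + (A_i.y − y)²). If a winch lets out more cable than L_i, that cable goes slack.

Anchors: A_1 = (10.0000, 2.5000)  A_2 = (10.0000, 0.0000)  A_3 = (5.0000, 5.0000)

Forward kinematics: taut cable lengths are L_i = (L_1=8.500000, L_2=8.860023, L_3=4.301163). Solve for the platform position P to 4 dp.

(1.5000, 2.5000)

expand ‖A_i−P‖²=L_i² and subtract eq 1 (q_i ≔ ‖A_i‖²−L_i²)
q_1 = 100.0000+6.2500−72.2500 = 34.0000
eq1−eq2 → [0.0000  5.0000]·P = 12.5000
eq1−eq3 → [10.0000  -5.0000]·P = 2.5000
2×2 solve → P = (1.5000, 2.5000)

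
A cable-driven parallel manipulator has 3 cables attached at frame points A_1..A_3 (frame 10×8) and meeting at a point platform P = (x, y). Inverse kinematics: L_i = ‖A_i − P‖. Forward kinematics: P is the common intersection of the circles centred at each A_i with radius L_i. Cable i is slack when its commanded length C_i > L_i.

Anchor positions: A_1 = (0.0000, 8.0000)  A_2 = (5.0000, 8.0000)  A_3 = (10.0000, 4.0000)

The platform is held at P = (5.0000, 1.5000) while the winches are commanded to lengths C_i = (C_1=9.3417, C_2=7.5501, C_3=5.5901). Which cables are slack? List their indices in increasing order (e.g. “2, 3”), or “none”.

1, 2

i=1: geometric 8.2006 vs commanded 9.3417 ⇒ slack
i=2: geometric 6.5000 vs commanded 7.5501 ⇒ slack
i=3: geometric 5.5902 vs commanded 5.5901 ⇒ taut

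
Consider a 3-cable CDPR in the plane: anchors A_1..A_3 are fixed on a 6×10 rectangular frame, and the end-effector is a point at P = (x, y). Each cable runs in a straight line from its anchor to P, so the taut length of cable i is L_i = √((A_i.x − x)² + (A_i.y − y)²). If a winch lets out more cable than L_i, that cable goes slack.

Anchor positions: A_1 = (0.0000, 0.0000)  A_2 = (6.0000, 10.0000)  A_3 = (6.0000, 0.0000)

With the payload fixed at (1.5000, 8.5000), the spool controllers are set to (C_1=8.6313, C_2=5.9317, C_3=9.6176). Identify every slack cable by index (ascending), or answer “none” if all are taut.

cable 1: L_1 = ‖A_1−P‖ = 8.6313;  C_1 = 8.6313 → taut
cable 2: L_2 = ‖A_2−P‖ = 4.7434;  C_2 = 5.9317 → slack
cable 3: L_3 = ‖A_3−P‖ = 9.6177;  C_3 = 9.6176 → taut

2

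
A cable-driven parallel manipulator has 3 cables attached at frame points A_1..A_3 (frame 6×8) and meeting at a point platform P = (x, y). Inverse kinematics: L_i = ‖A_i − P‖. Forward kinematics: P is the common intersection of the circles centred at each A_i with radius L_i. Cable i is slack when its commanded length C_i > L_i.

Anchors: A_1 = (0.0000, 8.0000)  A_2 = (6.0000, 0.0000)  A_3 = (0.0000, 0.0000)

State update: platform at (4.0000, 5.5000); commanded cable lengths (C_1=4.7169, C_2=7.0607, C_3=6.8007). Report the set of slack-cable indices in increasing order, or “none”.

cable 1: √((-4.0000)²+(2.5000)²)=4.7170, C_1=4.7169: taut
cable 2: √((2.0000)²+(-5.5000)²)=5.8523, C_2=7.0607: slack
cable 3: √((-4.0000)²+(-5.5000)²)=6.8007, C_3=6.8007: taut

2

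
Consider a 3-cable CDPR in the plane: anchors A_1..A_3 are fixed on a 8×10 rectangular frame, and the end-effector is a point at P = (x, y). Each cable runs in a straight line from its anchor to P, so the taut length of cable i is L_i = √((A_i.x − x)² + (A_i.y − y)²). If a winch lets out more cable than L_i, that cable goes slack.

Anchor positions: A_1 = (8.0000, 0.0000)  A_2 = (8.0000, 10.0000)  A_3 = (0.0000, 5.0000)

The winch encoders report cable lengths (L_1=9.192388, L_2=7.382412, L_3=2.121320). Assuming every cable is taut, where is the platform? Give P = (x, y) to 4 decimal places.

expand ‖A_i−P‖²=L_i² and subtract eq 1 (q_i ≔ ‖A_i‖²−L_i²)
q_1 = 64.0000+0.0000−84.5000 = -20.5000
eq1−eq2 → [0.0000  -20.0000]·P = -130.0000
eq1−eq3 → [16.0000  -10.0000]·P = -41.0000
2×2 solve → P = (1.5000, 6.5000)

(1.5000, 6.5000)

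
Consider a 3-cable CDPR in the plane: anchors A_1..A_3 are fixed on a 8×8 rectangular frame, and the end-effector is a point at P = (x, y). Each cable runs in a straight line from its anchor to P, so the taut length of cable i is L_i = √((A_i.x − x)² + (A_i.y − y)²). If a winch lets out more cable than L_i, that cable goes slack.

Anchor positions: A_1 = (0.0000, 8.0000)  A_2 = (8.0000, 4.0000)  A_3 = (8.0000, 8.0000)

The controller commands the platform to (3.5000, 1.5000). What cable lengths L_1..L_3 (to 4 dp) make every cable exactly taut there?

L_1: Δ = A_1−P = (-3.5000, 6.5000) → ‖Δ‖ = √54.5000 = 7.3824
L_2: Δ = A_2−P = (4.5000, 2.5000) → ‖Δ‖ = √26.5000 = 5.1478
L_3: Δ = A_3−P = (4.5000, 6.5000) → ‖Δ‖ = √62.5000 = 7.9057

(7.3824, 5.1478, 7.9057)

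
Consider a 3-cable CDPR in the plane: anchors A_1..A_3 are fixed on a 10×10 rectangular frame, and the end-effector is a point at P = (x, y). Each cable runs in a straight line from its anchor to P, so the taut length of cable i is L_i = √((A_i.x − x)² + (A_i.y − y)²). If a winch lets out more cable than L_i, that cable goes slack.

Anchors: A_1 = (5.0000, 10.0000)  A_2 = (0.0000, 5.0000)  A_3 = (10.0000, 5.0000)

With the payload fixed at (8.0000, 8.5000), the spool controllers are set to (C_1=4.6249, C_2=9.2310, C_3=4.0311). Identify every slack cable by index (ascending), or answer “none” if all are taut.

cable 1: √((-3.0000)²+(1.5000)²)=3.3541, C_1=4.6249: slack
cable 2: √((-8.0000)²+(-3.5000)²)=8.7321, C_2=9.2310: slack
cable 3: √((2.0000)²+(-3.5000)²)=4.0311, C_3=4.0311: taut

1, 2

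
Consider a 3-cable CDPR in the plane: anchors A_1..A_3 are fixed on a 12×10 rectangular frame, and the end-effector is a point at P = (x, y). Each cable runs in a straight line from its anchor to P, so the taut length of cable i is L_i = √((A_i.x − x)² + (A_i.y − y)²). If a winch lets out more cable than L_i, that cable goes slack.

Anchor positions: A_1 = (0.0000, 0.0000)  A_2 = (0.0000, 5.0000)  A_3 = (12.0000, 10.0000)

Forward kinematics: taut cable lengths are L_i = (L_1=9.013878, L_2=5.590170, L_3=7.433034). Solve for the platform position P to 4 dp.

(5.0000, 7.5000)

expand ‖A_i−P‖²=L_i² and subtract eq 1 (k_i ≔ ‖A_i‖²−L_i²)
k_1 = 0.0000+0.0000−81.2500 = -81.2500
eq1−eq2 → [0.0000  -10.0000]·P = -75.0000
eq1−eq3 → [-24.0000  -20.0000]·P = -270.0000
2×2 solve → P = (5.0000, 7.5000)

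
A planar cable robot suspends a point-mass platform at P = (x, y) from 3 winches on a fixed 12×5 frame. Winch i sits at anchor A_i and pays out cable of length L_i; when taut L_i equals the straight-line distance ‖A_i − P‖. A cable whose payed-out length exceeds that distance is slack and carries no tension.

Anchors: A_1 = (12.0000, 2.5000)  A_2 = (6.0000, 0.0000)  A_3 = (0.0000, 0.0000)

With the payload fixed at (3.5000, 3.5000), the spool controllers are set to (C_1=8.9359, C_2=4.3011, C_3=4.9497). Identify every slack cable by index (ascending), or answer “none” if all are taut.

1

i=1: geometric 8.5586 vs commanded 8.9359 ⇒ slack
i=2: geometric 4.3012 vs commanded 4.3011 ⇒ taut
i=3: geometric 4.9497 vs commanded 4.9497 ⇒ taut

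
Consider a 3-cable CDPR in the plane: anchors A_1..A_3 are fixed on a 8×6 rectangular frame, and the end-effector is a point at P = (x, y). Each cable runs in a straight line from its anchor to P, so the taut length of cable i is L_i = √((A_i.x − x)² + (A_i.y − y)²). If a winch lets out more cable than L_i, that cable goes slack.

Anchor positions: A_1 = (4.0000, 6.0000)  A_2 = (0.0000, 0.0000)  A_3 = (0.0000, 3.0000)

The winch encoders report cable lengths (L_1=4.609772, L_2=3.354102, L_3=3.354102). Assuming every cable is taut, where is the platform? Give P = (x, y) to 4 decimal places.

circle eqns → linear via eq_j − eq_1; set c_j = A_j·A_j − L_j²
c_1 = 16.0000+36.0000−21.2500 = 30.7500
8.0000·x + 12.0000·y = c_1−c_2 = 42.0000
8.0000·x + 6.0000·y = c_1−c_3 = 33.0000
solve first two rows → x=3.0000, y=1.5000

(3.0000, 1.5000)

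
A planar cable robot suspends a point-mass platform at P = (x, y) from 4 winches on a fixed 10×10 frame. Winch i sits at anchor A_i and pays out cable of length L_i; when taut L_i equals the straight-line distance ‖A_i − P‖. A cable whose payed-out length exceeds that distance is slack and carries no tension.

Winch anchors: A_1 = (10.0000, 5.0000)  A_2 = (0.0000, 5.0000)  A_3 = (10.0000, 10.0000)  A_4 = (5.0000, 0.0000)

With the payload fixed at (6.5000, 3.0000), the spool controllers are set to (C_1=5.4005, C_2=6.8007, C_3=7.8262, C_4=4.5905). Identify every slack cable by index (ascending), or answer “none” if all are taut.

1, 4

cable 1: L_1 = ‖A_1−P‖ = 4.0311;  C_1 = 5.4005 → slack
cable 2: L_2 = ‖A_2−P‖ = 6.8007;  C_2 = 6.8007 → taut
cable 3: L_3 = ‖A_3−P‖ = 7.8262;  C_3 = 7.8262 → taut
cable 4: L_4 = ‖A_4−P‖ = 3.3541;  C_4 = 4.5905 → slack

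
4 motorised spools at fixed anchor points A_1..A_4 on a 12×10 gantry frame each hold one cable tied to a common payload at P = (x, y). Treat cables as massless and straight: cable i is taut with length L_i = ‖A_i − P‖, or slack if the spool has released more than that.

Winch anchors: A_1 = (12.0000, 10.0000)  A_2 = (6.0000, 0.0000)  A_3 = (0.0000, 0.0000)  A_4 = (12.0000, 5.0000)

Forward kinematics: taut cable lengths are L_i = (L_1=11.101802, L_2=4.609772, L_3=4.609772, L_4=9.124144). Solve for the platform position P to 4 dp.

(3.0000, 3.5000)

expand ‖A_i−P‖²=L_i² and subtract eq 1 (c_i ≔ ‖A_i‖²−L_i²)
c_1 = 144.0000+100.0000−123.2500 = 120.7500
eq1−eq2 → [12.0000  20.0000]·P = 106.0000
eq1−eq3 → [24.0000  20.0000]·P = 142.0000
eq1−eq4 → [0.0000  10.0000]·P = 35.0000
2×2 solve → P = (3.0000, 3.5000)
check cable 4: ‖A_4−P‖² = 83.2500 ≈ L_4² = 83.2500 ✓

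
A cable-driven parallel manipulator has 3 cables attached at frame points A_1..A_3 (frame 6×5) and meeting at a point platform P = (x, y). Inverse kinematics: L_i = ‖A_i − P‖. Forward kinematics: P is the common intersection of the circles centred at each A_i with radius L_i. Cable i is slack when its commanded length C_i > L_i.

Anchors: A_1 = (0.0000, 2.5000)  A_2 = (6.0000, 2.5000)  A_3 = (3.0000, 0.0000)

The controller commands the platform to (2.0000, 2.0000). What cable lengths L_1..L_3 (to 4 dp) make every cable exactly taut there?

(2.0616, 4.0311, 2.2361)

L_1: Δ = A_1−P = (-2.0000, 0.5000) → ‖Δ‖ = √4.2500 = 2.0616
L_2: Δ = A_2−P = (4.0000, 0.5000) → ‖Δ‖ = √16.2500 = 4.0311
L_3: Δ = A_3−P = (1.0000, -2.0000) → ‖Δ‖ = √5.0000 = 2.2361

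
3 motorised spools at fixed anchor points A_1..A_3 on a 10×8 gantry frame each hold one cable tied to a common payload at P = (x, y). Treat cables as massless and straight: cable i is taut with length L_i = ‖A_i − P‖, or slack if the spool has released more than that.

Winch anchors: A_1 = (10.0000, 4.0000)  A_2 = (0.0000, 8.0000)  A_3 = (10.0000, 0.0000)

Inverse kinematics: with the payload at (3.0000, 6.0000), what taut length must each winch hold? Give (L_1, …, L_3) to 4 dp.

(7.2801, 3.6056, 9.2195)

cable 1: Δx=7.0000, Δy=-2.0000; L_1 = √(Δx²+Δy²) = 7.2801
cable 2: Δx=-3.0000, Δy=2.0000; L_2 = √(Δx²+Δy²) = 3.6056
cable 3: Δx=7.0000, Δy=-6.0000; L_3 = √(Δx²+Δy²) = 9.2195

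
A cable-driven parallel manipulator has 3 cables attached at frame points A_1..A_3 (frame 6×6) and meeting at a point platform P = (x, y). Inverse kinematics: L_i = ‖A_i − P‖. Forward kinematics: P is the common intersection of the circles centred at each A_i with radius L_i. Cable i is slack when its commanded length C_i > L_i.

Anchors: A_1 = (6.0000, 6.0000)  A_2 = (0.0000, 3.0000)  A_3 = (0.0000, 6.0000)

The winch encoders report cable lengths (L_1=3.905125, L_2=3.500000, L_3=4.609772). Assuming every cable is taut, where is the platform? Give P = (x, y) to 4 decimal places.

expand ‖A_i−P‖²=L_i² and subtract eq 1 (c_i ≔ ‖A_i‖²−L_i²)
c_1 = 36.0000+36.0000−15.2500 = 56.7500
eq1−eq2 → [12.0000  6.0000]·P = 60.0000
eq1−eq3 → [12.0000  0.0000]·P = 42.0000
2×2 solve → P = (3.5000, 3.0000)

(3.5000, 3.0000)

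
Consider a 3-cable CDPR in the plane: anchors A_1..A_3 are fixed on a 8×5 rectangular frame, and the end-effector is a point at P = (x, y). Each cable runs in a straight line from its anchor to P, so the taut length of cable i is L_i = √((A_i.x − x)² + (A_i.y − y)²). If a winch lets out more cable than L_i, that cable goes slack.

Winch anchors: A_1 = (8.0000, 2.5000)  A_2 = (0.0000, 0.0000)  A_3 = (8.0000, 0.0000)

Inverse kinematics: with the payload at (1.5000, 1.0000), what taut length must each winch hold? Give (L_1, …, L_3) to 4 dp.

L_1 = √((8.0000−1.5000)² + (2.5000−1.0000)²) = 6.6708
L_2 = √((0.0000−1.5000)² + (0.0000−1.0000)²) = 1.8028
L_3 = √((8.0000−1.5000)² + (0.0000−1.0000)²) = 6.5765

(6.6708, 1.8028, 6.5765)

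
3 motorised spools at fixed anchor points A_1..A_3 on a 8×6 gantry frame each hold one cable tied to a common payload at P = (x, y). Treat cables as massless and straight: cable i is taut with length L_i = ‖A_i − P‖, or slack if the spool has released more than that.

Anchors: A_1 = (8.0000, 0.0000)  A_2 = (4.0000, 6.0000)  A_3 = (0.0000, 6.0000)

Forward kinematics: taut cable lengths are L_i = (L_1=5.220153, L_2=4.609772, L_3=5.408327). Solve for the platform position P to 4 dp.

circle eqns → linear via eq_j − eq_1; set k_j = A_j·A_j − L_j²
k_1 = 64.0000+0.0000−27.2500 = 36.7500
8.0000·x − 12.0000·y = k_1−k_2 = 6.0000
16.0000·x − 12.0000·y = k_1−k_3 = 30.0000
solve first two rows → x=3.0000, y=1.5000

(3.0000, 1.5000)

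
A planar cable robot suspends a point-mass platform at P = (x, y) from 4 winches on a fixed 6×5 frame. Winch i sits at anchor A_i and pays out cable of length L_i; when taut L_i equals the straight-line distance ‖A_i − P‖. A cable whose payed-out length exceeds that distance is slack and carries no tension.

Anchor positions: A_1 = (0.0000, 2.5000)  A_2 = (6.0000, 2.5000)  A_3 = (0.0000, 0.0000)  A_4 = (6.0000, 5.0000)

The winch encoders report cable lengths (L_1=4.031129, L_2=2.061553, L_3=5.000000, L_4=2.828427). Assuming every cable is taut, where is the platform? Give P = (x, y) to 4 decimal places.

circle eqns → linear via eq_j − eq_1; set k_j = A_j·A_j − L_j²
k_1 = 0.0000+6.2500−16.2500 = -10.0000
-12.0000·x + 0.0000·y = k_1−k_2 = -48.0000
0.0000·x + 5.0000·y = k_1−k_3 = 15.0000
-12.0000·x − 5.0000·y = k_1−k_4 = -63.0000
solve first two rows → x=4.0000, y=3.0000
check cable 4: ‖A_4−P‖² = 8.0000 ≈ L_4² = 8.0000 ✓

(4.0000, 3.0000)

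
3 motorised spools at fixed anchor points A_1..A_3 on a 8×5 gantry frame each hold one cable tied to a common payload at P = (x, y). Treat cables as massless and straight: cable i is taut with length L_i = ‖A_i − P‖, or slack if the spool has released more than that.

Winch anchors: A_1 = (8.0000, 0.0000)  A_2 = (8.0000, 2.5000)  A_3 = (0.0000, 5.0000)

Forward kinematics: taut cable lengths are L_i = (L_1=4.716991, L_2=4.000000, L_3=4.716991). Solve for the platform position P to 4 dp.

(4.0000, 2.5000)

each cable: (A_i−P)·(A_i−P) = L_i²; let k_i = ‖A_i‖²−L_i²
k_1 = 64.0000+0.0000−22.2500 = 41.7500
row 1: 0.0000x − 5.0000y = -12.5000  (k_2=54.2500)
row 2: 16.0000x − 10.0000y = 39.0000  (k_3=2.7500)
Cramer on rows 1–2 → x = 4.0000, y = 2.5000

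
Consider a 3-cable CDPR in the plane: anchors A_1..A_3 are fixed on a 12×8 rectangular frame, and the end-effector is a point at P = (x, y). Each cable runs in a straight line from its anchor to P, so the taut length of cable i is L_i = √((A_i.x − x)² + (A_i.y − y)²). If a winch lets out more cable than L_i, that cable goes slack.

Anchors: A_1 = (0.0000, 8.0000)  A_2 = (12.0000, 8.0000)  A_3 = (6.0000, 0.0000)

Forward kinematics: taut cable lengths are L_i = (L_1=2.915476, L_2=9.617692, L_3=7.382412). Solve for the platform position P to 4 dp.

circle eqns → linear via eq_j − eq_1; set c_j = A_j·A_j − L_j²
c_1 = 0.0000+64.0000−8.5000 = 55.5000
-24.0000·x + 0.0000·y = c_1−c_2 = -60.0000
-12.0000·x + 16.0000·y = c_1−c_3 = 74.0000
solve first two rows → x=2.5000, y=6.5000

(2.5000, 6.5000)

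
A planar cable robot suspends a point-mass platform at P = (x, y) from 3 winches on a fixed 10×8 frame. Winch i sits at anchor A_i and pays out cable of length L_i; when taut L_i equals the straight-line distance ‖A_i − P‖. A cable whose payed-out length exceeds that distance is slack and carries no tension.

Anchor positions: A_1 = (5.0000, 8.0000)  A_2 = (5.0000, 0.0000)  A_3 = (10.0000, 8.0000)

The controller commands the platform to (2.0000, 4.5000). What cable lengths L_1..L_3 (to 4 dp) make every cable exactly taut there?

(4.6098, 5.4083, 8.7321)

cable 1: Δx=3.0000, Δy=3.5000; L_1 = √(Δx²+Δy²) = 4.6098
cable 2: Δx=3.0000, Δy=-4.5000; L_2 = √(Δx²+Δy²) = 5.4083
cable 3: Δx=8.0000, Δy=3.5000; L_3 = √(Δx²+Δy²) = 8.7321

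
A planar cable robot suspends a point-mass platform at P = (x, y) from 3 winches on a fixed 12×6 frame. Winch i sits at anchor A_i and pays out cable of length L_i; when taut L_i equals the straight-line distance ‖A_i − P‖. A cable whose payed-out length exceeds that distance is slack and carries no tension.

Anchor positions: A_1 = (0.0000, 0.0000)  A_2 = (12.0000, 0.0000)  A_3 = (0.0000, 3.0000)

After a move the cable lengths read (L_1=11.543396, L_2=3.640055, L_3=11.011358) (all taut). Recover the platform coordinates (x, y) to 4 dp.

(11.0000, 3.5000)

expand ‖A_i−P‖²=L_i² and subtract eq 1 (k_i ≔ ‖A_i‖²−L_i²)
k_1 = 0.0000+0.0000−133.2500 = -133.2500
eq1−eq2 → [-24.0000  0.0000]·P = -264.0000
eq1−eq3 → [0.0000  -6.0000]·P = -21.0000
2×2 solve → P = (11.0000, 3.5000)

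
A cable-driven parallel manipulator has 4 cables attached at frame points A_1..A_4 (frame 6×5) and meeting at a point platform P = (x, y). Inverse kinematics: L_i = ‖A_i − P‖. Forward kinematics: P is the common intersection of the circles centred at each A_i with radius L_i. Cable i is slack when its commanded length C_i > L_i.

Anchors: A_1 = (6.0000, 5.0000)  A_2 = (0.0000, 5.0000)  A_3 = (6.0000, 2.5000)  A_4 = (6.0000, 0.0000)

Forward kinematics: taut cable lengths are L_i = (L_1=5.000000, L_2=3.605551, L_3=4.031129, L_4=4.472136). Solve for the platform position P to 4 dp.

(2.0000, 2.0000)

each cable: (A_i−P)·(A_i−P) = L_i²; let q_i = ‖A_i‖²−L_i²
q_1 = 36.0000+25.0000−25.0000 = 36.0000
row 1: 12.0000x + 0.0000y = 24.0000  (q_2=12.0000)
row 2: 0.0000x + 5.0000y = 10.0000  (q_3=26.0000)
row 3: 0.0000x + 10.0000y = 20.0000  (q_4=16.0000)
Cramer on rows 1–2 → x = 2.0000, y = 2.0000
check cable 4: ‖A_4−P‖² = 20.0000 ≈ L_4² = 20.0000 ✓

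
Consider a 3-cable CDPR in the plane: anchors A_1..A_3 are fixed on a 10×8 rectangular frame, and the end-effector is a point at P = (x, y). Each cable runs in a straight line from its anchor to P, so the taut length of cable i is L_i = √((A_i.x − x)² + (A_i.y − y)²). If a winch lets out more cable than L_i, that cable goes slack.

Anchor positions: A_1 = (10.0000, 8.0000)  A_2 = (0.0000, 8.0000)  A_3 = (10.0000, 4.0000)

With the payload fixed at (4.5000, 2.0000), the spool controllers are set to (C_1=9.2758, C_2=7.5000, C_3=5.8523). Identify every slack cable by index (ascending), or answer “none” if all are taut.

cable 1: L_1 = ‖A_1−P‖ = 8.1394;  C_1 = 9.2758 → slack
cable 2: L_2 = ‖A_2−P‖ = 7.5000;  C_2 = 7.5000 → taut
cable 3: L_3 = ‖A_3−P‖ = 5.8523;  C_3 = 5.8523 → taut

1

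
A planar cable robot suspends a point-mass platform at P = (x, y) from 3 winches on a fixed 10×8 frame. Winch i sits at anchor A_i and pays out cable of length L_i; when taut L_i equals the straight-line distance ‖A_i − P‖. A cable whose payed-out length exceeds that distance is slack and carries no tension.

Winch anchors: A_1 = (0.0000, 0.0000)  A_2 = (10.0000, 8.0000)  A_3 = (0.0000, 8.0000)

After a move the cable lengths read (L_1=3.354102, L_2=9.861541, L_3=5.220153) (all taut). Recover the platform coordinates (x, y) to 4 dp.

(1.5000, 3.0000)

expand ‖A_i−P‖²=L_i² and subtract eq 1 (k_i ≔ ‖A_i‖²−L_i²)
k_1 = 0.0000+0.0000−11.2500 = -11.2500
eq1−eq2 → [-20.0000  -16.0000]·P = -78.0000
eq1−eq3 → [0.0000  -16.0000]·P = -48.0000
2×2 solve → P = (1.5000, 3.0000)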